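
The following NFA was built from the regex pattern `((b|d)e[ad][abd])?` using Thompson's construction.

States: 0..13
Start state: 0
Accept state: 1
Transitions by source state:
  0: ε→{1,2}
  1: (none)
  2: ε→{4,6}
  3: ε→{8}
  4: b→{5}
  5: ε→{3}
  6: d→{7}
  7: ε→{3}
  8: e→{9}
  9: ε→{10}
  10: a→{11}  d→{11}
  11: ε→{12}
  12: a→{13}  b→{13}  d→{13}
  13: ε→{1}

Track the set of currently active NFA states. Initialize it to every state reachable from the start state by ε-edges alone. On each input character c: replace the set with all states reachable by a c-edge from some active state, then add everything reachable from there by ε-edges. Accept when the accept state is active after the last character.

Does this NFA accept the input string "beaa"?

Answer: ACCEPT

Derivation:
S₀ = ε-closure({0}) = {0,1,2,4,6}
'b' @ 1: {3,5,8}
'e' @ 2: {9,10}
'a' @ 3: {11,12}
'a' @ 4: {1,13}  ✓accept
end set {1,13} — state 1 in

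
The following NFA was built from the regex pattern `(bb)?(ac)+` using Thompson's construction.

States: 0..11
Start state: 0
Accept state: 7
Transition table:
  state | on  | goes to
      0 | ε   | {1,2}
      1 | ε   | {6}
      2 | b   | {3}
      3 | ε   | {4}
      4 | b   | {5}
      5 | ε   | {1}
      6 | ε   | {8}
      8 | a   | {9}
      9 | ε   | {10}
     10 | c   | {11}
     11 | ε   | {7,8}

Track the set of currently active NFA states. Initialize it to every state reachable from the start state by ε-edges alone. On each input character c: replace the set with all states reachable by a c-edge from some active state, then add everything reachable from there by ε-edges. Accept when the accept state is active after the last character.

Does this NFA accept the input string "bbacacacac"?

initial (ε-close {0}): {0,1,2,6,8}
'b' @ 1: {3,4}
'b' @ 2: {1,5,6,8}
'a' @ 3: {9,10}
'c' @ 4: {7,8,11}  (accept∈set)
'a' @ 5: {9,10}
'c' @ 6: {7,8,11}  (accept∈set)
'a' @ 7: {9,10}
'c' @ 8: {7,8,11}  (accept∈set)
'a' @ 9: {9,10}
'c' @ 10: {7,8,11}  (accept∈set)
after full input: {7,8,11}  (accept=7 in)

Answer: ACCEPT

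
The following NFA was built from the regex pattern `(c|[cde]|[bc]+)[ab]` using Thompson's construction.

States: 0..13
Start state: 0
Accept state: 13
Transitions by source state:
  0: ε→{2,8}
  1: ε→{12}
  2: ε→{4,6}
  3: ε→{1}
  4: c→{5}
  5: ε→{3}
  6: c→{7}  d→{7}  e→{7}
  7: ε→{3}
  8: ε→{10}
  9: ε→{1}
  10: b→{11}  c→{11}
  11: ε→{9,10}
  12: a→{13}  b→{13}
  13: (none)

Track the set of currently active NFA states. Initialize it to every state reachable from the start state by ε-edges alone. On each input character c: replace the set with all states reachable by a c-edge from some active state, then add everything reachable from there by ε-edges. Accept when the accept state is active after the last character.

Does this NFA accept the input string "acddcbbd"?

S₀ = ε-closure({0}) = {0,2,4,6,8,10}
'a' @ 1: {}  — dead — no transitions
rest 'cddcbbd' ignored (set empty)
after full input: {}  (accept=13 not in)

Answer: REJECT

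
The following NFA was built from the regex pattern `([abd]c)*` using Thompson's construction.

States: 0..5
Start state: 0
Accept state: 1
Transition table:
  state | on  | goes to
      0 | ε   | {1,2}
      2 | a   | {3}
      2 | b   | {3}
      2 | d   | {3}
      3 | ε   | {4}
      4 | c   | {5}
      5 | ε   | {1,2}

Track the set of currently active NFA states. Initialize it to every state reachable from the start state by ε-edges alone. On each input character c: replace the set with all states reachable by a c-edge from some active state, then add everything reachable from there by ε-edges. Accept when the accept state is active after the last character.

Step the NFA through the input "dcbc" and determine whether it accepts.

Answer: ACCEPT

Derivation:
S₀ = ε-closure({0}) = {0,1,2}
'd' @ 1: {3,4}
'c' @ 2: {1,2,5}  ✓accept
'b' @ 3: {3,4}
'c' @ 4: {1,2,5}  ✓accept
end set {1,2,5} — state 1 in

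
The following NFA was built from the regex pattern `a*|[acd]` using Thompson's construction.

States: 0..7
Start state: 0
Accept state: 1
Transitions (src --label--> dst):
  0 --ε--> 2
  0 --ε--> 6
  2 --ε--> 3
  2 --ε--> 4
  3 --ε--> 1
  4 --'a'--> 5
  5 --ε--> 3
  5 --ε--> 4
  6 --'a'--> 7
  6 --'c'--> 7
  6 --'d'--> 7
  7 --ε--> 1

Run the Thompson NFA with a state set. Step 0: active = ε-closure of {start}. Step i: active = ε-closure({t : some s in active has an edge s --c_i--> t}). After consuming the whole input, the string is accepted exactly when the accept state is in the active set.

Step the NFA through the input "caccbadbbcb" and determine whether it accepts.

initial (ε-close {0}): {0,1,2,3,4,6}
'c' @ 1: {1,7}  ✓accept
'a' @ 2: {}  — dead — no transitions
rest 'ccbadbbcb' ignored (set empty)
end set {} — state 1 not in

Answer: REJECT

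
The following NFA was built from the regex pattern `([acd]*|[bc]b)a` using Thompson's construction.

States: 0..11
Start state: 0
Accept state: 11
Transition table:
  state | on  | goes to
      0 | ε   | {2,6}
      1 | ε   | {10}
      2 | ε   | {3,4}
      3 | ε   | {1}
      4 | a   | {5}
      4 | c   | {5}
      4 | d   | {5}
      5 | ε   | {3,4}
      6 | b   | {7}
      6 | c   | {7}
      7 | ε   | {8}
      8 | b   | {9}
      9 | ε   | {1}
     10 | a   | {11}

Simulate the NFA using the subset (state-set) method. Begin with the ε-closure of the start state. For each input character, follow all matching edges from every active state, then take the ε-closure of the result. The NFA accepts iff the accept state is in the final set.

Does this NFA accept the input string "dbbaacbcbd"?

Answer: REJECT

Derivation:
start: ε-closure({0}) = {0,1,2,3,4,6,10}
'd' @ 1: {1,3,4,5,10}
'b' @ 2: {}  — dead — no transitions
rest 'baacbcbd' ignored (set empty)
end set {} — state 11 not in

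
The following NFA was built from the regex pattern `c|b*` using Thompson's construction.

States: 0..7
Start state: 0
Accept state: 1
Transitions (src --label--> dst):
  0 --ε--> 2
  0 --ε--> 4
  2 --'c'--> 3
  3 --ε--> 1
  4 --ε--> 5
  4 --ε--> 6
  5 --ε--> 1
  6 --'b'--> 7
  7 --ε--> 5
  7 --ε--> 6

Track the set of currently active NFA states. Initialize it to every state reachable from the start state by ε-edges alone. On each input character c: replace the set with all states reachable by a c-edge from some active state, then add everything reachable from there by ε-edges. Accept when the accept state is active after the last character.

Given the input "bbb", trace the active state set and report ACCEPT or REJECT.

initial (ε-close {0}): {0,1,2,4,5,6}
'b' @ 1: {1,5,6,7}  [accepting]
'b' @ 2: {1,5,6,7}  [accepting]
'b' @ 3: {1,5,6,7}  [accepting]
after full input: {1,5,6,7}  (accept=1 in)

Answer: ACCEPT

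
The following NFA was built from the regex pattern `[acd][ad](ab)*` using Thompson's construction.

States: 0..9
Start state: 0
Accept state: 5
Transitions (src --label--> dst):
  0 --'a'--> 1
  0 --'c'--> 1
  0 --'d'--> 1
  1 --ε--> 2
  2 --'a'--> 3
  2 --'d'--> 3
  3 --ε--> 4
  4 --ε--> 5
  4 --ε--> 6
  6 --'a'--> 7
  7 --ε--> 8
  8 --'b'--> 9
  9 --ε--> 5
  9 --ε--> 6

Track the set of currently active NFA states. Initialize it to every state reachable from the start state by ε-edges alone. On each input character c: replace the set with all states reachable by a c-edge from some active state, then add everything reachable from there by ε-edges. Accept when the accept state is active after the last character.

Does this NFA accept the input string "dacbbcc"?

start: ε-closure({0}) = {0}
'd' @ 1: {1,2}
'a' @ 2: {3,4,5,6}  ✓accept
'c' @ 3: {}  — state set empty
rest 'bbcc' ignored (set empty)
after full input: {}  (accept=5 not in)

Answer: REJECT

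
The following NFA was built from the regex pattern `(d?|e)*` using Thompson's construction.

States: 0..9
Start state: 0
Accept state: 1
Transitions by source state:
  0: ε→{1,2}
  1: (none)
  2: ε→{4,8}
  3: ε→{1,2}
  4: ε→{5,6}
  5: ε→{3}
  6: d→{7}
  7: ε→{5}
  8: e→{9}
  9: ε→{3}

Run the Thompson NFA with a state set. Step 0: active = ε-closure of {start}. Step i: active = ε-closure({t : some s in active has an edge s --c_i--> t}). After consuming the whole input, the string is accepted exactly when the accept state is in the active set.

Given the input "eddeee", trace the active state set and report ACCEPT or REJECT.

S₀ = ε-closure({0}) = {0,1,2,3,4,5,6,8}
'e' @ 1: {1,2,3,4,5,6,8,9}  (accept∈set)
'd' @ 2: {1,2,3,4,5,6,7,8}  (accept∈set)
'd' @ 3: {1,2,3,4,5,6,7,8}  (accept∈set)
'e' @ 4: {1,2,3,4,5,6,8,9}  (accept∈set)
'e' @ 5: {1,2,3,4,5,6,8,9}  (accept∈set)
'e' @ 6: {1,2,3,4,5,6,8,9}  (accept∈set)
end set {1,2,3,4,5,6,8,9} — state 1 in

Answer: ACCEPT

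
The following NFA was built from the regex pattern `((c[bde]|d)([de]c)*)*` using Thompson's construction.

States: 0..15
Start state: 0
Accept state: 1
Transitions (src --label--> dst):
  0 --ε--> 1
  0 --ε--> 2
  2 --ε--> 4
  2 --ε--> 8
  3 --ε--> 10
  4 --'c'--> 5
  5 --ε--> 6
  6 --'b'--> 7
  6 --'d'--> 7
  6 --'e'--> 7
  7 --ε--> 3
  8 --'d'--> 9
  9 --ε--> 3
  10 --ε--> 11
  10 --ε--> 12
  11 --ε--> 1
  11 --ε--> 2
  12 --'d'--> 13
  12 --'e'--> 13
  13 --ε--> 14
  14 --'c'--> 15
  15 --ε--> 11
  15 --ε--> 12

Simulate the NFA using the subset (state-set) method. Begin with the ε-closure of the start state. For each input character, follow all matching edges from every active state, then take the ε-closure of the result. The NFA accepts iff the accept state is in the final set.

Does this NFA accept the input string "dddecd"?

Answer: ACCEPT

Derivation:
initial (ε-close {0}): {0,1,2,4,8}
'd' @ 1: {1,2,3,4,8,9,10,11,12}  [accepting]
'd' @ 2: {1,2,3,4,8,9,10,11,12,13,14}  [accepting]
'd' @ 3: {1,2,3,4,8,9,10,11,12,13,14}  [accepting]
'e' @ 4: {13,14}
'c' @ 5: {1,2,4,8,11,12,15}  [accepting]
'd' @ 6: {1,2,3,4,8,9,10,11,12,13,14}  [accepting]
after full input: {1,2,3,4,8,9,10,11,12,13,14}  (accept=1 in)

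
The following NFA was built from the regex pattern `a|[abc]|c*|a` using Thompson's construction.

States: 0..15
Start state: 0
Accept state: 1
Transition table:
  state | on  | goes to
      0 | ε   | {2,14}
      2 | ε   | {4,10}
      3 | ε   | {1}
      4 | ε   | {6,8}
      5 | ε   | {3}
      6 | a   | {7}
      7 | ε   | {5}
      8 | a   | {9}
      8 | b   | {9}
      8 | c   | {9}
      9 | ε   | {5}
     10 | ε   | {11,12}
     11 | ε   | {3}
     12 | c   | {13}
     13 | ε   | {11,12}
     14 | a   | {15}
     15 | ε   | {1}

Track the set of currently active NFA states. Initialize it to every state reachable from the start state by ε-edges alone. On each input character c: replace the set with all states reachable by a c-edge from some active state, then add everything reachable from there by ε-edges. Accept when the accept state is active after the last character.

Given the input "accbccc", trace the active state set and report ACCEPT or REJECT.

Answer: REJECT

Trace:
initial (ε-close {0}): {0,1,2,3,4,6,8,10,11,12,14}
'a' @ 1: {1,3,5,7,9,15}  [accepting]
'c' @ 2: {}  — dead — no transitions
rest 'cbccc' ignored (set empty)
after full input: {}  (accept=1 not in)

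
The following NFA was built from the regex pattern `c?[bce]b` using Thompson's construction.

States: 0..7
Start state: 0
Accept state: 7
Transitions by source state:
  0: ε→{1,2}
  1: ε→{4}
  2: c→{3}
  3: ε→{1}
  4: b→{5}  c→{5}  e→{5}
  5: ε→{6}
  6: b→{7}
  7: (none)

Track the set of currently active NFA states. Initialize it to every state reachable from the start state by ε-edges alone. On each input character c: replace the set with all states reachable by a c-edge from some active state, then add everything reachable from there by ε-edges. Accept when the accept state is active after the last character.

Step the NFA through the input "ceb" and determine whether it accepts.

initial (ε-close {0}): {0,1,2,4}
'c' @ 1: {1,3,4,5,6}
'e' @ 2: {5,6}
'b' @ 3: {7}  (accept∈set)
after full input: {7}  (accept=7 in)

Answer: ACCEPT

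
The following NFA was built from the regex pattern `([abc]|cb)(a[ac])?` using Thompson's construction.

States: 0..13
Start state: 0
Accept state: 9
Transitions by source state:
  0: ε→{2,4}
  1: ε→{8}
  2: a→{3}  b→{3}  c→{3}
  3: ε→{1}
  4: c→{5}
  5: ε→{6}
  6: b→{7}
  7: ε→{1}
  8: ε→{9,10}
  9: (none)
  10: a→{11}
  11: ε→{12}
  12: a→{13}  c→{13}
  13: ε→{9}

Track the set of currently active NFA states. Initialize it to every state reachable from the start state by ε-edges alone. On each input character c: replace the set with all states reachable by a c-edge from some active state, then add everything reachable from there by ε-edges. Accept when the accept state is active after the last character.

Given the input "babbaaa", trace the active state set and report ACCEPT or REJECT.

Answer: REJECT

Derivation:
start: ε-closure({0}) = {0,2,4}
'b' @ 1: {1,3,8,9,10}  ✓accept
'a' @ 2: {11,12}
'b' @ 3: {}  — dead — no transitions
rest 'baaa' ignored (set empty)
after full input: {}  (accept=9 not in)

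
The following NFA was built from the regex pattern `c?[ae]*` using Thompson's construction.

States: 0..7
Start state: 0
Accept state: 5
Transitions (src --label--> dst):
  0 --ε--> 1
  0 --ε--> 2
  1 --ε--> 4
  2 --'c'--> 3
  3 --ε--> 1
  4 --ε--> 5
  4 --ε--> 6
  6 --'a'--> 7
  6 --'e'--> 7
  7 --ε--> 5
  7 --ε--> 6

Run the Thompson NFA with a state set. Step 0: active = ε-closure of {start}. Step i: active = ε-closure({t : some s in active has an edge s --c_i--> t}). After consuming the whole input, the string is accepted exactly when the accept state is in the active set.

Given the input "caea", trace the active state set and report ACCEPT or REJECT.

Answer: ACCEPT

Steps:
initial (ε-close {0}): {0,1,2,4,5,6}
'c' @ 1: {1,3,4,5,6}  ✓accept
'a' @ 2: {5,6,7}  ✓accept
'e' @ 3: {5,6,7}  ✓accept
'a' @ 4: {5,6,7}  ✓accept
end set {5,6,7} — state 5 in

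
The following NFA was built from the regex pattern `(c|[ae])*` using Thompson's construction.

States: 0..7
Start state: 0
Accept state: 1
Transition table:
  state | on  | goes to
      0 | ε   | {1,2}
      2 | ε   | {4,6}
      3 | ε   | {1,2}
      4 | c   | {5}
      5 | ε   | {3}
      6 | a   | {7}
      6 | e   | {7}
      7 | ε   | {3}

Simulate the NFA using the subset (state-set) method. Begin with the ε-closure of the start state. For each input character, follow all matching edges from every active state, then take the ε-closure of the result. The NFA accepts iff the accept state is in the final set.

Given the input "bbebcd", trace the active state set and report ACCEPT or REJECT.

Answer: REJECT

Trace:
start: ε-closure({0}) = {0,1,2,4,6}
'b' @ 1: {}  — state set empty
rest 'bebcd' ignored (set empty)
after full input: {}  (accept=1 not in)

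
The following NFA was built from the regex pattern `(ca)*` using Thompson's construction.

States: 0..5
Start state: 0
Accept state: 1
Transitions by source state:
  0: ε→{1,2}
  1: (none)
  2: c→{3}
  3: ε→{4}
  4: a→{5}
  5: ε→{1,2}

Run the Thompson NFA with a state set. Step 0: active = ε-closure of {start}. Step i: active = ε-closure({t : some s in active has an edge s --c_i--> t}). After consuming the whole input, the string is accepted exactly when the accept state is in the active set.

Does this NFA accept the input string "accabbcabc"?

start: ε-closure({0}) = {0,1,2}
'a' @ 1: {}  — no active states
rest 'ccabbcabc' ignored (set empty)
end set {} — state 1 not in

Answer: REJECT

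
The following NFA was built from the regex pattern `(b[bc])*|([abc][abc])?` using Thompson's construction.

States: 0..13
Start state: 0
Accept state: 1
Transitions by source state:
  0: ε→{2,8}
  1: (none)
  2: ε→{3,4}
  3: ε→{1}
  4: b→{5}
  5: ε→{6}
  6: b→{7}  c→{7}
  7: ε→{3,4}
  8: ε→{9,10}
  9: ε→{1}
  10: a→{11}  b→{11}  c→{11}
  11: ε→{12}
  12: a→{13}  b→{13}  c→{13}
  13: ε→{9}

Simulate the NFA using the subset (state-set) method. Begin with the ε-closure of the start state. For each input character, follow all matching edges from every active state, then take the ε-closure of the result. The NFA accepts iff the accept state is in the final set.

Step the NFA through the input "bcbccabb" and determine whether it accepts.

initial (ε-close {0}): {0,1,2,3,4,8,9,10}
'b' @ 1: {5,6,11,12}
'c' @ 2: {1,3,4,7,9,13}  [accepting]
'b' @ 3: {5,6}
'c' @ 4: {1,3,4,7}  [accepting]
'c' @ 5: {}  — state set empty
rest 'abb' ignored (set empty)
final: {}; accept 1 not in set

Answer: REJECT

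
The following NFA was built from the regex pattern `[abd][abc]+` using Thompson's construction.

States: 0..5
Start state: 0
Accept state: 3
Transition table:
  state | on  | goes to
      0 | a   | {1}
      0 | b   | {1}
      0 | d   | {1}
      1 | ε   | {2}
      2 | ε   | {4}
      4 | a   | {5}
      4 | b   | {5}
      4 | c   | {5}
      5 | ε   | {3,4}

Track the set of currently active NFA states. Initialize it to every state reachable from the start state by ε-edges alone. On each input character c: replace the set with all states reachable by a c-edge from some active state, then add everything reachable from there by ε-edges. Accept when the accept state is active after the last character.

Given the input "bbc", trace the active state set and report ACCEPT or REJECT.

S₀ = ε-closure({0}) = {0}
'b' @ 1: {1,2,4}
'b' @ 2: {3,4,5}  (accept∈set)
'c' @ 3: {3,4,5}  (accept∈set)
end set {3,4,5} — state 3 in

Answer: ACCEPT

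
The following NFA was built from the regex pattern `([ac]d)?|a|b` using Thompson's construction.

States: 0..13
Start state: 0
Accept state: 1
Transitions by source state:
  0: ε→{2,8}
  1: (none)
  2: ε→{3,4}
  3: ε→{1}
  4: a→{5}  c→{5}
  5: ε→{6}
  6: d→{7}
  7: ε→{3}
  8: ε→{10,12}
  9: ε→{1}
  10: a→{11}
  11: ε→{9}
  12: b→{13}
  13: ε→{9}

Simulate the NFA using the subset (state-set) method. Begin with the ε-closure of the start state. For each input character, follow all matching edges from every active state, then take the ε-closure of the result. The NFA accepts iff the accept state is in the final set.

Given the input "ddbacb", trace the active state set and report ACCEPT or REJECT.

Answer: REJECT

Trace:
S₀ = ε-closure({0}) = {0,1,2,3,4,8,10,12}
'd' @ 1: {}  — no active states
rest 'dbacb' ignored (set empty)
after full input: {}  (accept=1 not in)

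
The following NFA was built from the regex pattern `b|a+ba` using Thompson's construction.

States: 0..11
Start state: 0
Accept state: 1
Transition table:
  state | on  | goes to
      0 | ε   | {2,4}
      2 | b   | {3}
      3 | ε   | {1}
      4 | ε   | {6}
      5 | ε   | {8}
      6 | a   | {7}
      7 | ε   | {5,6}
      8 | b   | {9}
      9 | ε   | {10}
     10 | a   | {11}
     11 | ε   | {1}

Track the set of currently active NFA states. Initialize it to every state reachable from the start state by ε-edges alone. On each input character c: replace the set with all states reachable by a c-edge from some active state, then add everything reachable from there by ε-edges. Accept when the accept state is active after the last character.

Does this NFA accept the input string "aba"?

start: ε-closure({0}) = {0,2,4,6}
'a' @ 1: {5,6,7,8}
'b' @ 2: {9,10}
'a' @ 3: {1,11}  [accepting]
after full input: {1,11}  (accept=1 in)

Answer: ACCEPT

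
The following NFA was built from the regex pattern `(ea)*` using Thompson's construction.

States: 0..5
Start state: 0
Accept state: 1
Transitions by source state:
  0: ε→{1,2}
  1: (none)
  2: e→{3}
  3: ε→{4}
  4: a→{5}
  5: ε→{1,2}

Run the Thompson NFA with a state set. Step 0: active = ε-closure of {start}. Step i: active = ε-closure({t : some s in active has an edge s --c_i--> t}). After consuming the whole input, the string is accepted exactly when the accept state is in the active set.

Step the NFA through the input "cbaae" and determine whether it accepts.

Answer: REJECT

Trace:
start: ε-closure({0}) = {0,1,2}
'c' @ 1: {}  — no active states
rest 'baae' ignored (set empty)
after full input: {}  (accept=1 not in)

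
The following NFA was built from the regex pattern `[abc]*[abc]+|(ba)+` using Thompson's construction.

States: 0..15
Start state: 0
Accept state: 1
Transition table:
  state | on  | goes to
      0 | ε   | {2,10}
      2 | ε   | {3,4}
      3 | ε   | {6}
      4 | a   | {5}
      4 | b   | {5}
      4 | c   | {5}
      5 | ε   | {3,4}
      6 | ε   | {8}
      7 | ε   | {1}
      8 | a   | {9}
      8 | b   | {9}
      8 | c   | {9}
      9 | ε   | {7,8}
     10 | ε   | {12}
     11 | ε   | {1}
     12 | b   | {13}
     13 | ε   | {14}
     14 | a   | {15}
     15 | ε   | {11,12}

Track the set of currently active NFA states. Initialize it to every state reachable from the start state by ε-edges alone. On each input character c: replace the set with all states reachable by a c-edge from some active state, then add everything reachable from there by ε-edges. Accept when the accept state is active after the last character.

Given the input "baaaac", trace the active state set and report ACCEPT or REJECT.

S₀ = ε-closure({0}) = {0,2,3,4,6,8,10,12}
'b' @ 1: {1,3,4,5,6,7,8,9,13,14}  [accepting]
'a' @ 2: {1,3,4,5,6,7,8,9,11,12,15}  [accepting]
'a' @ 3: {1,3,4,5,6,7,8,9}  [accepting]
'a' @ 4: {1,3,4,5,6,7,8,9}  [accepting]
'a' @ 5: {1,3,4,5,6,7,8,9}  [accepting]
'c' @ 6: {1,3,4,5,6,7,8,9}  [accepting]
end set {1,3,4,5,6,7,8,9} — state 1 in

Answer: ACCEPT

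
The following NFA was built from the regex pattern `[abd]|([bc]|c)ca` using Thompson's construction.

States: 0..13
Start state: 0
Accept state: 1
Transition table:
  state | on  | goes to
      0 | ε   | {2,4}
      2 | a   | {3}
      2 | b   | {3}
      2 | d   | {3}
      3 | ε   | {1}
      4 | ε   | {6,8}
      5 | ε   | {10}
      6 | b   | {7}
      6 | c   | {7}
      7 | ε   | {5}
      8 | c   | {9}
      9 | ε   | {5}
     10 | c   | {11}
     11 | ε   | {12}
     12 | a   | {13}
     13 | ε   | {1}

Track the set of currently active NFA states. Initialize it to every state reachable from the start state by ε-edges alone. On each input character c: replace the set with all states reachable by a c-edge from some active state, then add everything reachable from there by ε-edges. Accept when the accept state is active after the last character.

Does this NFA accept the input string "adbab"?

start: ε-closure({0}) = {0,2,4,6,8}
'a' @ 1: {1,3}  (accept∈set)
'd' @ 2: {}  — no active states
rest 'bab' ignored (set empty)
after full input: {}  (accept=1 not in)

Answer: REJECT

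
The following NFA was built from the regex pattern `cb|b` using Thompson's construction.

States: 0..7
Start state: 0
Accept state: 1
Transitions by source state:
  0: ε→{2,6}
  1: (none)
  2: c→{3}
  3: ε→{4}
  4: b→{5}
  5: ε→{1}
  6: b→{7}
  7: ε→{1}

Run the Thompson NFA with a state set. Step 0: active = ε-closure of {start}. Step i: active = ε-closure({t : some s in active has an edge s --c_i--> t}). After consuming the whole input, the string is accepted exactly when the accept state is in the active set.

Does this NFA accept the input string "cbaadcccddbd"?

Answer: REJECT

Trace:
S₀ = ε-closure({0}) = {0,2,6}
'c' @ 1: {3,4}
'b' @ 2: {1,5}  (accept∈set)
'a' @ 3: {}  — state set empty
rest 'adcccddbd' ignored (set empty)
final: {}; accept 1 not in set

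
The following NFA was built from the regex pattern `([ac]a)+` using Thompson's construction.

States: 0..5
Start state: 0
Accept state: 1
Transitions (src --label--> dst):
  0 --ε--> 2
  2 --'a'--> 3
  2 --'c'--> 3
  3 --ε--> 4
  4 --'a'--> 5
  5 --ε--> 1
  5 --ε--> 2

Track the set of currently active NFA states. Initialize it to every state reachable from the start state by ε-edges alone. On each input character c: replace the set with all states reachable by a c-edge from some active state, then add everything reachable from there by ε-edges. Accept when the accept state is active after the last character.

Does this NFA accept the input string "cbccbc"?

S₀ = ε-closure({0}) = {0,2}
'c' @ 1: {3,4}
'b' @ 2: {}  — no active states
rest 'ccbc' ignored (set empty)
final: {}; accept 1 not in set

Answer: REJECT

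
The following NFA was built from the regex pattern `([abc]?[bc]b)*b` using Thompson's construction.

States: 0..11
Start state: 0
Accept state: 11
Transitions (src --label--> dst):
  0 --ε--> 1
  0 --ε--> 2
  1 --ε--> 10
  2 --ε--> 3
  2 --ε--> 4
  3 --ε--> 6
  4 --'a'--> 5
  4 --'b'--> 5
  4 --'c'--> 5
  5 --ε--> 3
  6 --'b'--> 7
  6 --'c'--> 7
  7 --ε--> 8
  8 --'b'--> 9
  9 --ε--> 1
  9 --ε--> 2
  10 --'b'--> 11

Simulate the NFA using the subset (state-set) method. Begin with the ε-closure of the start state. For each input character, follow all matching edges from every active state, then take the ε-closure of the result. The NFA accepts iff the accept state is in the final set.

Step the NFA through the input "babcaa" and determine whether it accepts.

start: ε-closure({0}) = {0,1,2,3,4,6,10}
'b' @ 1: {3,5,6,7,8,11}  ✓accept
'a' @ 2: {}  — dead — no transitions
rest 'bcaa' ignored (set empty)
after full input: {}  (accept=11 not in)

Answer: REJECT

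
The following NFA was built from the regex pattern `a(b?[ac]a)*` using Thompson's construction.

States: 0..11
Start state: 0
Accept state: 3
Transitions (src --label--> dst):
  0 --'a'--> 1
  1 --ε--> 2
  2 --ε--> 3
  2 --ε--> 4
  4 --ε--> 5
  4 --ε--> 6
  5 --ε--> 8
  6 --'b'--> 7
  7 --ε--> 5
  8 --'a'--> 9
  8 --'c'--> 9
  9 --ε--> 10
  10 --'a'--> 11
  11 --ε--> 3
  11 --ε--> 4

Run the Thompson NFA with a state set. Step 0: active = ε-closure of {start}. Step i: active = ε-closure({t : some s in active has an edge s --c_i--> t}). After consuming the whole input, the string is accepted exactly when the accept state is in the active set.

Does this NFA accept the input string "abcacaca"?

initial (ε-close {0}): {0}
'a' @ 1: {1,2,3,4,5,6,8}  (accept∈set)
'b' @ 2: {5,7,8}
'c' @ 3: {9,10}
'a' @ 4: {3,4,5,6,8,11}  (accept∈set)
'c' @ 5: {9,10}
'a' @ 6: {3,4,5,6,8,11}  (accept∈set)
'c' @ 7: {9,10}
'a' @ 8: {3,4,5,6,8,11}  (accept∈set)
final: {3,4,5,6,8,11}; accept 3 in set

Answer: ACCEPT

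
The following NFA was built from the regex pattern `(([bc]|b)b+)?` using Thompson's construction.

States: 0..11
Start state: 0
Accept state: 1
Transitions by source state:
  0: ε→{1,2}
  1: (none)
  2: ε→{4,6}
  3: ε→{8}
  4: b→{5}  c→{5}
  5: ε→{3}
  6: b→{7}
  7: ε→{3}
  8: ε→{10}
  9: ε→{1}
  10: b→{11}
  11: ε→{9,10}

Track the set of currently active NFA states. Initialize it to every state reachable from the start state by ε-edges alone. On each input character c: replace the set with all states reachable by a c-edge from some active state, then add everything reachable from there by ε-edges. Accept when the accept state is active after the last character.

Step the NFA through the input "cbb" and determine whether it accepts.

S₀ = ε-closure({0}) = {0,1,2,4,6}
'c' @ 1: {3,5,8,10}
'b' @ 2: {1,9,10,11}  [accepting]
'b' @ 3: {1,9,10,11}  [accepting]
after full input: {1,9,10,11}  (accept=1 in)

Answer: ACCEPT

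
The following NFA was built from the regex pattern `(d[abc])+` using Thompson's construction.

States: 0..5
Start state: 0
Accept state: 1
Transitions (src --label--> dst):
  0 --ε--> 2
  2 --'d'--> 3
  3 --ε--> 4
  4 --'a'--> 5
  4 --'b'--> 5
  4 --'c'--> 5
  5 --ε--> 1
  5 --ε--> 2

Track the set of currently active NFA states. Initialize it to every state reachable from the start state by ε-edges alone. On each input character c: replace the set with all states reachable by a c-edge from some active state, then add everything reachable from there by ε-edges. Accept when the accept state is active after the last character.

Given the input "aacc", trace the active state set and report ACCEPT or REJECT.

Answer: REJECT

Trace:
start: ε-closure({0}) = {0,2}
'a' @ 1: {}  — no active states
rest 'acc' ignored (set empty)
end set {} — state 1 not in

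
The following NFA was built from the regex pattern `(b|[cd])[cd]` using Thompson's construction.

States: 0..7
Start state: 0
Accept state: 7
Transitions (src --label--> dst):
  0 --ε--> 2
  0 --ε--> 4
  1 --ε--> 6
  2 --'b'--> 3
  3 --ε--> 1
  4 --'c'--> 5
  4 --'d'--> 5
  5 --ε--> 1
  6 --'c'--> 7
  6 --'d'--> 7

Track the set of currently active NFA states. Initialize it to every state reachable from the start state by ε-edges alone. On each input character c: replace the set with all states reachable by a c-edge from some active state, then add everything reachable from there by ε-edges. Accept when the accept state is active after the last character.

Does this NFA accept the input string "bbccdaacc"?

Answer: REJECT

Derivation:
start: ε-closure({0}) = {0,2,4}
'b' @ 1: {1,3,6}
'b' @ 2: {}  — state set empty
rest 'ccdaacc' ignored (set empty)
after full input: {}  (accept=7 not in)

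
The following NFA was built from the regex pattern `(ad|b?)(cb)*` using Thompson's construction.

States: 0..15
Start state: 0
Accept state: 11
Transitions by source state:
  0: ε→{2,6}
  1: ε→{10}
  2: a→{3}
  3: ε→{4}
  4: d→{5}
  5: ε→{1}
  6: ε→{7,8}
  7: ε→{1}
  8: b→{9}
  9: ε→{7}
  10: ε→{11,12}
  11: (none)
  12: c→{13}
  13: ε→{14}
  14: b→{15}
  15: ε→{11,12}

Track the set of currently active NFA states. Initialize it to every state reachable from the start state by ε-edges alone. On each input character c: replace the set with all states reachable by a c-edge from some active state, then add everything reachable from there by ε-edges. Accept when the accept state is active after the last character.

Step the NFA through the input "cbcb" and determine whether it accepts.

Answer: ACCEPT

Derivation:
initial (ε-close {0}): {0,1,2,6,7,8,10,11,12}
'c' @ 1: {13,14}
'b' @ 2: {11,12,15}  ✓accept
'c' @ 3: {13,14}
'b' @ 4: {11,12,15}  ✓accept
final: {11,12,15}; accept 11 in set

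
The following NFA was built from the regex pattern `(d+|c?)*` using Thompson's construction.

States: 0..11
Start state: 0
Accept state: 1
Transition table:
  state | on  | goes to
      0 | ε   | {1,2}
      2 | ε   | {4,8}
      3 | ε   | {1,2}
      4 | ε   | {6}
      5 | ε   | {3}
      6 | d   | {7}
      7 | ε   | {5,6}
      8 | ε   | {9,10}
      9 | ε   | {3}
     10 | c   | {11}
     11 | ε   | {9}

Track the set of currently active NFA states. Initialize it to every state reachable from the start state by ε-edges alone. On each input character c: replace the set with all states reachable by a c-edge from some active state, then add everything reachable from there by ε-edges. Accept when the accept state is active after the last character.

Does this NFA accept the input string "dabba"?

S₀ = ε-closure({0}) = {0,1,2,3,4,6,8,9,10}
'd' @ 1: {1,2,3,4,5,6,7,8,9,10}  ✓accept
'a' @ 2: {}  — state set empty
rest 'bba' ignored (set empty)
after full input: {}  (accept=1 not in)

Answer: REJECT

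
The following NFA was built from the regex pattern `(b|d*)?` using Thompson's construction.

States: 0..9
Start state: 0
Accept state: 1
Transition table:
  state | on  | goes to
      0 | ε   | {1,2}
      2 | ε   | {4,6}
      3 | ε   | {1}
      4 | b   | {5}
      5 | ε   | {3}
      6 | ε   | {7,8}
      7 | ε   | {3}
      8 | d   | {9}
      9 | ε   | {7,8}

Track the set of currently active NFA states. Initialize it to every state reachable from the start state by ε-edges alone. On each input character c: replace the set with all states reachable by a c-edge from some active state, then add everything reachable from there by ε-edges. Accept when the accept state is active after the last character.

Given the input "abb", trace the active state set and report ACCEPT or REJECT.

Answer: REJECT

Steps:
initial (ε-close {0}): {0,1,2,3,4,6,7,8}
'a' @ 1: {}  — dead — no transitions
rest 'bb' ignored (set empty)
end set {} — state 1 not in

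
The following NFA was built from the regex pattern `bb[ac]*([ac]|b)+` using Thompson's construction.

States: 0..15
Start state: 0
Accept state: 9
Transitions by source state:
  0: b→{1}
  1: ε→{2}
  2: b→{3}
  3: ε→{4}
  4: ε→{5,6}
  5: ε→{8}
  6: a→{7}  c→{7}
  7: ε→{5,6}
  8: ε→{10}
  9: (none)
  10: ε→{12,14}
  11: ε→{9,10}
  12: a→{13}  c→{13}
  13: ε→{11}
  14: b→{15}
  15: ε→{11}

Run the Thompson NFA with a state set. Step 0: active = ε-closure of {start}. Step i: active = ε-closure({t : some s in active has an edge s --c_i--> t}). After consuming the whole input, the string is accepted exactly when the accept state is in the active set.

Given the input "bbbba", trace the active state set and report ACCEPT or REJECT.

start: ε-closure({0}) = {0}
'b' @ 1: {1,2}
'b' @ 2: {3,4,5,6,8,10,12,14}
'b' @ 3: {9,10,11,12,14,15}  (accept∈set)
'b' @ 4: {9,10,11,12,14,15}  (accept∈set)
'a' @ 5: {9,10,11,12,13,14}  (accept∈set)
final: {9,10,11,12,13,14}; accept 9 in set

Answer: ACCEPT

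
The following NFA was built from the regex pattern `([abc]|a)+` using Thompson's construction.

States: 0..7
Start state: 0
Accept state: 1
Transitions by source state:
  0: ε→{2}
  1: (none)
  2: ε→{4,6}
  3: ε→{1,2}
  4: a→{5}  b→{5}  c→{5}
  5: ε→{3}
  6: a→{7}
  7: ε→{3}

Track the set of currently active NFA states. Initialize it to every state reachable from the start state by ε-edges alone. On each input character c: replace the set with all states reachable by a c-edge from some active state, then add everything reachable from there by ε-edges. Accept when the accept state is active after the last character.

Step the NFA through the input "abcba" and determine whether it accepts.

start: ε-closure({0}) = {0,2,4,6}
'a' @ 1: {1,2,3,4,5,6,7}  (accept∈set)
'b' @ 2: {1,2,3,4,5,6}  (accept∈set)
'c' @ 3: {1,2,3,4,5,6}  (accept∈set)
'b' @ 4: {1,2,3,4,5,6}  (accept∈set)
'a' @ 5: {1,2,3,4,5,6,7}  (accept∈set)
final: {1,2,3,4,5,6,7}; accept 1 in set

Answer: ACCEPT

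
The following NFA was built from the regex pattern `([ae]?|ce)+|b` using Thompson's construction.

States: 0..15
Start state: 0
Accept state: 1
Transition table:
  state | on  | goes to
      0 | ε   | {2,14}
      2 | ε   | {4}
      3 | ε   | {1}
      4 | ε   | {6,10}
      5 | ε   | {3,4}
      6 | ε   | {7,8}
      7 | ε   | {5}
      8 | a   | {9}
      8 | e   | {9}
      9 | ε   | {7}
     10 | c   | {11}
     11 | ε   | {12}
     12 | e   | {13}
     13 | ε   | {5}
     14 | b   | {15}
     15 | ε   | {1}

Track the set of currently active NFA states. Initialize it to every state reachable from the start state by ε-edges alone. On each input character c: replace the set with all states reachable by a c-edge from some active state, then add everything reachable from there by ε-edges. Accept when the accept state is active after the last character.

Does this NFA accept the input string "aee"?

initial (ε-close {0}): {0,1,2,3,4,5,6,7,8,10,14}
'a' @ 1: {1,3,4,5,6,7,8,9,10}  (accept∈set)
'e' @ 2: {1,3,4,5,6,7,8,9,10}  (accept∈set)
'e' @ 3: {1,3,4,5,6,7,8,9,10}  (accept∈set)
after full input: {1,3,4,5,6,7,8,9,10}  (accept=1 in)

Answer: ACCEPT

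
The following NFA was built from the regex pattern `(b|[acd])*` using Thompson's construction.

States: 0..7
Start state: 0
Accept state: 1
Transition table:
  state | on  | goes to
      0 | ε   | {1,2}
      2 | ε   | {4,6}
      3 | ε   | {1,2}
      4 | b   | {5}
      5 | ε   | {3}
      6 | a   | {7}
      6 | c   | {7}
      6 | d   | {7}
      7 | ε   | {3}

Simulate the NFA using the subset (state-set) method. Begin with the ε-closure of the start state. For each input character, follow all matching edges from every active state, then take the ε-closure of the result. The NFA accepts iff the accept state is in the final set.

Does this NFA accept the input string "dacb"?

start: ε-closure({0}) = {0,1,2,4,6}
'd' @ 1: {1,2,3,4,6,7}  ✓accept
'a' @ 2: {1,2,3,4,6,7}  ✓accept
'c' @ 3: {1,2,3,4,6,7}  ✓accept
'b' @ 4: {1,2,3,4,5,6}  ✓accept
final: {1,2,3,4,5,6}; accept 1 in set

Answer: ACCEPT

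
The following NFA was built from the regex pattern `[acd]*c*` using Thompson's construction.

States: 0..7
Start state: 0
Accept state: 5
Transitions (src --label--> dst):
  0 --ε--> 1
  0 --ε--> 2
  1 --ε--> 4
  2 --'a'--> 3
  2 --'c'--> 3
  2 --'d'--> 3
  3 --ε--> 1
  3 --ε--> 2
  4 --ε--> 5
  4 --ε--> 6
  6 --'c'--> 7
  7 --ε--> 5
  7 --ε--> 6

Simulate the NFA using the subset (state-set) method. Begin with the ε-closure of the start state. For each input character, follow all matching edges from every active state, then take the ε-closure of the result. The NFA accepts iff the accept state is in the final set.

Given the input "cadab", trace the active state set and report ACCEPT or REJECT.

Answer: REJECT

Steps:
initial (ε-close {0}): {0,1,2,4,5,6}
'c' @ 1: {1,2,3,4,5,6,7}  (accept∈set)
'a' @ 2: {1,2,3,4,5,6}  (accept∈set)
'd' @ 3: {1,2,3,4,5,6}  (accept∈set)
'a' @ 4: {1,2,3,4,5,6}  (accept∈set)
'b' @ 5: {}  — state set empty
final: {}; accept 5 not in set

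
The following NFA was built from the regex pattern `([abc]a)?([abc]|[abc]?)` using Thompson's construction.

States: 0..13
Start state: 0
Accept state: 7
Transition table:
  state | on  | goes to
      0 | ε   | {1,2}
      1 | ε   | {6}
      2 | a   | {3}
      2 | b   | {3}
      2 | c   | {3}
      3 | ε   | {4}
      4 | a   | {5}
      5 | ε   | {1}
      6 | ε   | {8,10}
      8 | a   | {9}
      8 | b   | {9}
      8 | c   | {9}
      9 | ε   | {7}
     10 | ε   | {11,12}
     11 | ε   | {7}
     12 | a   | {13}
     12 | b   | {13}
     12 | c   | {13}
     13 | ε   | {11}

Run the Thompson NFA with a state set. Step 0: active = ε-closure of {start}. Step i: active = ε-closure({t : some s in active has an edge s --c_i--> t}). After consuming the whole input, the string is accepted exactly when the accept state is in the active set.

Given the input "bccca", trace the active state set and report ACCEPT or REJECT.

Answer: REJECT

Derivation:
initial (ε-close {0}): {0,1,2,6,7,8,10,11,12}
'b' @ 1: {3,4,7,9,11,13}  (accept∈set)
'c' @ 2: {}  — state set empty
rest 'cca' ignored (set empty)
after full input: {}  (accept=7 not in)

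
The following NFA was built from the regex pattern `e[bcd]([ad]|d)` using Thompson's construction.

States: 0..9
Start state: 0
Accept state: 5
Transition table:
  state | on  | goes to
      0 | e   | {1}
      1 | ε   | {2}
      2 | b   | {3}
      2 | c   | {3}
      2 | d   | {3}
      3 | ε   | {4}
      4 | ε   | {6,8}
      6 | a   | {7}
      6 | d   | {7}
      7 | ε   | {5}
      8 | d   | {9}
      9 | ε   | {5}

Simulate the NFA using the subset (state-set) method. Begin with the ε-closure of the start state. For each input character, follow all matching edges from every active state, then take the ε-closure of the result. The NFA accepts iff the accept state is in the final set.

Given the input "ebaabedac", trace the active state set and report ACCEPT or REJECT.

Answer: REJECT

Trace:
start: ε-closure({0}) = {0}
'e' @ 1: {1,2}
'b' @ 2: {3,4,6,8}
'a' @ 3: {5,7}  (accept∈set)
'a' @ 4: {}  — no active states
rest 'bedac' ignored (set empty)
final: {}; accept 5 not in set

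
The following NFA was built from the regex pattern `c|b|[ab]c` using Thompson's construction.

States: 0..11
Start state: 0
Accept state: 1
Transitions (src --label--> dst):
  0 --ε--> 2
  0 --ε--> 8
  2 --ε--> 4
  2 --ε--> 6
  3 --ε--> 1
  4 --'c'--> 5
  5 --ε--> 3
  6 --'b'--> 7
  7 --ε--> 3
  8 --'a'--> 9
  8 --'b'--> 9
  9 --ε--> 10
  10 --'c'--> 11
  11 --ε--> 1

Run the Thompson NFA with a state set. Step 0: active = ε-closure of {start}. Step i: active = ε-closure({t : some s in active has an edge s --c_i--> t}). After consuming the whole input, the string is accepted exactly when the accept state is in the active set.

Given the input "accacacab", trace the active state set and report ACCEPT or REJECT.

Answer: REJECT

Steps:
start: ε-closure({0}) = {0,2,4,6,8}
'a' @ 1: {9,10}
'c' @ 2: {1,11}  (accept∈set)
'c' @ 3: {}  — dead — no transitions
rest 'acacab' ignored (set empty)
final: {}; accept 1 not in set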